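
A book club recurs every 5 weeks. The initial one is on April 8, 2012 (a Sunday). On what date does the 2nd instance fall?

May 13, 2012

The 2nd occurrence is 1 interval after the first: 1 × 35 = 35 days after April 8, 2012.
April has 30 days — 22 days to the end of April leaves 13.
13 days into May → May 13, 2012.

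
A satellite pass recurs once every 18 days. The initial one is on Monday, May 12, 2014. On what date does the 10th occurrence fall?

The 10th occurrence is 9 intervals after the first: 9 × 18 = 162 days after May 12, 2014.
May has 31 days — 19 days to the end of May leaves 143.
June has 30 days (113 left).
July has 31 days (82 left).
August has 31 days (51 left).
September has 30 days (21 left).
21 days into October → October 21, 2014.

October 21, 2014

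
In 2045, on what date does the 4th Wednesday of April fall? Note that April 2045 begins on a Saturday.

April 26, 2045

April 2045 begins on a Saturday, so the first Wednesday is April 5 (4 days later).
The 4th Wednesday is 3 weeks later: 5 + 21 = 26.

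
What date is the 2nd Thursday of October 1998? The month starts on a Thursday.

8 October 1998

October 1998 begins on a Thursday, so the first Thursday is October 1.
The 2nd Thursday is 1 weeks later: 1 + 7 = 8.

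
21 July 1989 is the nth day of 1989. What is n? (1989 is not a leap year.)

202

Days in months before July: 31 + 28 + 31 + 30 + 31 + 30 = 181.
Plus 21 days into July → day 202.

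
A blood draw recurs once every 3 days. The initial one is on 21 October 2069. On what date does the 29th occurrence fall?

The 29th occurrence is 28 intervals after the first: 28 × 3 = 84 days after 21 October 2069.
October has 31 days — 10 days to the end of October leaves 74.
November has 30 days (44 left).
December has 31 days (13 left).
13 days into January → 13 January 2070.

13 January 2070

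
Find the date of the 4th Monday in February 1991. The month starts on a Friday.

February 25, 1991

February 1991 begins on a Friday, so the first Monday is February 4 (3 days later).
The 4th Monday is 3 weeks later: 4 + 21 = 25.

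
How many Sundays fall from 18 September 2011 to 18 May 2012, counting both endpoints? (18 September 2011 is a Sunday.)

18 September 2011 is a Sunday; the first Sunday on or after it is 18 September 2011.
From 18 September 2011 to 18 May 2012: 12 + 31 + 30 + 31 + 31 + 29 + 31 + 30 + 18 = 243 days (rest of September, October, November, December, January, February, March, April, May).
243 ÷ 7 = 34 full weeks with remainder 5, so 34 more Sundays after the first → 35.

35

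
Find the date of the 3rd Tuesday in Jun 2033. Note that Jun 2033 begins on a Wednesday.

Jun 2033 begins on a Wednesday, so the first Tuesday is Jun 7 (6 days later).
The 3rd Tuesday is 2 weeks later: 7 + 14 = 21.

Jun 21, 2033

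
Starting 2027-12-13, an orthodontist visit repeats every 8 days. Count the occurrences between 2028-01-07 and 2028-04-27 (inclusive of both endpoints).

14

Occurrences land 8·i days after 2027-12-13 for i = 0, 1, 2, …
2028-01-07 is 25 days after the start; 25 ÷ 8 = 3 remainder 1; since the remainder is 1, round up to i = 4. First occurrence in the window: #5 on 2028-01-14 (4×8 = 32 days in).
2028-04-27 is 136 days after the start; 136 ÷ 8 = 17 remainder 0. Last occurrence in the window: #18 on 2028-04-27.
Occurrences #5 through #18: 14 in total.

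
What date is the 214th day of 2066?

Jan has 31 days (214 − 31 = 183 remain).
Feb has 28 days (183 − 28 = 155 remain).
Mar has 31 days (155 − 31 = 124 remain).
Apr has 30 days (124 − 30 = 94 remain).
May has 31 days (94 − 31 = 63 remain).
Jun has 30 days (63 − 30 = 33 remain).
Jul has 31 days (33 − 31 = 2 remain).
2 into Aug → Aug 2.

Aug 2, 2066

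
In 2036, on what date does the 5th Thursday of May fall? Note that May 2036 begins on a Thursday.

May 29, 2036

May 2036 begins on a Thursday, so the first Thursday is May 1.
The 5th Thursday is 4 weeks later: 1 + 28 = 29.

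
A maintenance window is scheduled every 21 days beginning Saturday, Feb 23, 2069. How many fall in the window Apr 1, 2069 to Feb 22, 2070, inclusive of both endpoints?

Occurrences land 21·i days after Feb 23, 2069 for i = 0, 1, 2, …
Apr 1, 2069 is 37 days after the start; 37 ÷ 21 = 1 remainder 16; since the remainder is 16, round up to i = 2. First occurrence in the window: #3 on Apr 6, 2069 (2×21 = 42 days in).
Feb 22, 2070 is 364 days after the start; 364 ÷ 21 = 17 remainder 7. Last occurrence in the window: #18 on Feb 15, 2070.
Occurrences #3 through #18: 16 in total.

16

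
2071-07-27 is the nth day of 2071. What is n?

208

Days in months before July: 31 + 28 + 31 + 30 + 31 + 30 = 181.
Plus 27 days into July → day 208.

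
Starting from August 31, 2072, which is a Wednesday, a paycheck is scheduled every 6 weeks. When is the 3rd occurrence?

November 23, 2072

The 3rd occurrence is 2 intervals after the first: 2 × 42 = 84 days after August 31, 2072.
August has 31 days — 0 days to the end of August leaves 84.
September has 30 days (54 left).
October has 31 days (23 left).
23 days into November → November 23, 2072.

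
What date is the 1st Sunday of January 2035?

7 January 2035

The first Sunday of January 2035 is January 7.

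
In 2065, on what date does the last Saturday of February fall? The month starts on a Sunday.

February 2065 begins on a Sunday, so the first Saturday is February 7 (6 days later).
February 2065 has 28 days. Adding weeks: 7, 14, 21, 28 — the last one ≤ 28 is the 28th.

28 February 2065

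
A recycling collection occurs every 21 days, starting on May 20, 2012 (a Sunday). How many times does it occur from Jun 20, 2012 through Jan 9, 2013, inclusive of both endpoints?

Occurrences land 21·i days after May 20, 2012 for i = 0, 1, 2, …
Jun 20, 2012 is 31 days after the start; 31 ÷ 21 = 1 remainder 10; since the remainder is 10, round up to i = 2. First occurrence in the window: #3 on Jul 1, 2012 (2×21 = 42 days in).
Jan 9, 2013 is 234 days after the start; 234 ÷ 21 = 11 remainder 3. Last occurrence in the window: #12 on Jan 6, 2013.
Occurrences #3 through #12: 10 in total.

10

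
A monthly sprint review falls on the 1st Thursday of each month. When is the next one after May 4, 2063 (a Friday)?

June 7, 2063

May 2063 starts on a Tuesday, so its 1st Thursday is May 3, 2063 (2 days in).
That is not after May 4, 2063, so look at June 2063.
June 2063 starts on a Friday, so its 1st Thursday is June 7, 2063 (6 days in).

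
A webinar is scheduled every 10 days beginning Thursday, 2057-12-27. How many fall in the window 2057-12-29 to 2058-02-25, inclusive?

Occurrences land 10·i days after 2057-12-27 for i = 0, 1, 2, …
2057-12-29 is 2 days after the start; 2 ÷ 10 = 0 remainder 2; since the remainder is 2, round up to i = 1. First occurrence in the window: #2 on 2058-01-06 (1×10 = 10 days in).
2058-02-25 is 60 days after the start; 60 ÷ 10 = 6 remainder 0. Last occurrence in the window: #7 on 2058-02-25.
Occurrences #2 through #7: 6 in total.

6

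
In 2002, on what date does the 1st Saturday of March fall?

The first Saturday of March 2002 is March 2.

2 March 2002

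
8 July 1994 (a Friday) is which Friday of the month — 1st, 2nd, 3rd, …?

Day 8 falls in week ⌈8/7⌉ of the month.
Days 1–7 hold the 1st Friday, 8–14 the 2nd, 15–21 the 3rd, 22–28 the 4th, 29–31 the 5th.
8 is in the range for the 2nd.

2nd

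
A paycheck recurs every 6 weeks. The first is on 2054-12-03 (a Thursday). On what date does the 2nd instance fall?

2055-01-14

The 2nd occurrence is 1 interval after the first: 1 × 42 = 42 days after 2054-12-03.
December has 31 days — 28 days to the end of December leaves 14.
14 days into January → 2055-01-14.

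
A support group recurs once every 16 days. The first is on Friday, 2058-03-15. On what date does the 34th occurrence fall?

2059-08-25

The 34th occurrence is 33 intervals after the first: 33 × 16 = 528 days after 2058-03-15.
March has 31 days — 16 days to the end of March leaves 512.
From end of March to end of 2058 is 275 days (237 left).
January has 31 days (206 left).
February has 28 days (178 left).
March has 31 days (147 left).
April has 30 days (117 left).
May has 31 days (86 left).
June has 30 days (56 left).
July has 31 days (25 left).
25 days into August → 2059-08-25.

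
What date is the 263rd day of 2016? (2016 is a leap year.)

January has 31 days (263 − 31 = 232 remain).
February has 29 days (232 − 29 = 203 remain).
March has 31 days (203 − 31 = 172 remain).
April has 30 days (172 − 30 = 142 remain).
May has 31 days (142 − 31 = 111 remain).
June has 30 days (111 − 30 = 81 remain).
July has 31 days (81 − 31 = 50 remain).
August has 31 days (50 − 31 = 19 remain).
19 into September → September 19.

September 19, 2016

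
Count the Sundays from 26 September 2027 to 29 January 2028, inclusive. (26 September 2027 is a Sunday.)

18

26 September 2027 is a Sunday; the first Sunday on or after it is 26 September 2027.
From 26 September 2027 to 29 January 2028: 4 + 31 + 30 + 31 + 29 = 125 days (rest of September, October, November, December, January).
125 ÷ 7 = 17 full weeks with remainder 6, so 17 more Sundays after the first → 18.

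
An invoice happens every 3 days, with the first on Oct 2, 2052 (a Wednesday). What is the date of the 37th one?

The 37th occurrence is 36 intervals after the first: 36 × 3 = 108 days after Oct 2, 2052.
Oct has 31 days — 29 days to the end of Oct leaves 79.
Nov has 30 days (49 left).
Dec has 31 days (18 left).
18 days into Jan → Jan 18, 2053.

Jan 18, 2053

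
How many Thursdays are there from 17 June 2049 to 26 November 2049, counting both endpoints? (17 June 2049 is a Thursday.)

17 June 2049 is a Thursday; the first Thursday on or after it is 17 June 2049.
From 17 June 2049 to 26 November 2049: 13 + 31 + 31 + 30 + 31 + 26 = 162 days (rest of June, July, August, September, October, November).
162 ÷ 7 = 23 full weeks with remainder 1, so 23 more Thursdays after the first → 24.

24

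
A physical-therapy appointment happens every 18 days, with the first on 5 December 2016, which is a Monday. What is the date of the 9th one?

The 9th occurrence is 8 intervals after the first: 8 × 18 = 144 days after 5 December 2016.
December has 31 days — 26 days to the end of December leaves 118.
January has 31 days (87 left).
February has 28 days (59 left).
March has 31 days (28 left).
28 days into April → 28 April 2017.

28 April 2017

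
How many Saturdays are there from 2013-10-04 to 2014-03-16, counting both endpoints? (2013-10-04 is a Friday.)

2013-10-04 is a Friday; the first Saturday on or after it is 2013-10-05 (1 day later).
From 2013-10-05 to 2014-03-16: 26 + 30 + 31 + 31 + 28 + 16 = 162 days (rest of October, November, December, January, February, March).
162 ÷ 7 = 23 full weeks with remainder 1, so 23 more Saturdays after the first → 24.

24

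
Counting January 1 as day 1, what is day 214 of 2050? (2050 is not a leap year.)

2050-08-02

January has 31 days (214 − 31 = 183 remain).
February has 28 days (183 − 28 = 155 remain).
March has 31 days (155 − 31 = 124 remain).
April has 30 days (124 − 30 = 94 remain).
May has 31 days (94 − 31 = 63 remain).
June has 30 days (63 − 30 = 33 remain).
July has 31 days (33 − 31 = 2 remain).
2 into August → August 2.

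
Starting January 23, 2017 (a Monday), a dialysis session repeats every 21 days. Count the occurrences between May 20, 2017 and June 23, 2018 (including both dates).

19

Occurrences land 21·i days after January 23, 2017 for i = 0, 1, 2, …
May 20, 2017 is 117 days after the start; 117 ÷ 21 = 5 remainder 12; since the remainder is 12, round up to i = 6. First occurrence in the window: #7 on May 29, 2017 (6×21 = 126 days in).
June 23, 2018 is 516 days after the start; 516 ÷ 21 = 24 remainder 12. Last occurrence in the window: #25 on June 11, 2018.
Occurrences #7 through #25: 19 in total.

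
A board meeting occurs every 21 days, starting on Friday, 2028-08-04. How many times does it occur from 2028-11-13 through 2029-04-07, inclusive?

Occurrences land 21·i days after 2028-08-04 for i = 0, 1, 2, …
2028-11-13 is 101 days after the start; 101 ÷ 21 = 4 remainder 17; since the remainder is 17, round up to i = 5. First occurrence in the window: #6 on 2028-11-17 (5×21 = 105 days in).
2029-04-07 is 246 days after the start; 246 ÷ 21 = 11 remainder 15. Last occurrence in the window: #12 on 2029-03-23.
Occurrences #6 through #12: 7 in total.

7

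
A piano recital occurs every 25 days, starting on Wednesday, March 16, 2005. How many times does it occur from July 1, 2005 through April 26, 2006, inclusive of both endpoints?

Occurrences land 25·i days after March 16, 2005 for i = 0, 1, 2, …
July 1, 2005 is 107 days after the start; 107 ÷ 25 = 4 remainder 7; since the remainder is 7, round up to i = 5. First occurrence in the window: #6 on July 19, 2005 (5×25 = 125 days in).
April 26, 2006 is 406 days after the start; 406 ÷ 25 = 16 remainder 6. Last occurrence in the window: #17 on April 20, 2006.
Occurrences #6 through #17: 12 in total.

12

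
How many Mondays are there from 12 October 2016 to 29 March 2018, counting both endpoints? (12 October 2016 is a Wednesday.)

76

12 October 2016 is a Wednesday; the first Monday on or after it is 17 October 2016 (5 days later).
From 17 October 2016 to 29 March 2018: 75 + 365 + 88 = 528 days (rest of 2016, 2017, to 29 March 2018 in 2018).
528 ÷ 7 = 75 full weeks with remainder 3, so 75 more Mondays after the first → 76.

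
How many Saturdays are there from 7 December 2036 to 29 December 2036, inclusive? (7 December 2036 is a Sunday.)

7 December 2036 is a Sunday; the first Saturday on or after it is 13 December 2036 (6 days later).
From 13 December 2036 to 29 December 2036 is 29 − 13 = 16 days.
16 ÷ 7 = 2 full weeks with remainder 2, so 2 more Saturdays after the first → 3.

3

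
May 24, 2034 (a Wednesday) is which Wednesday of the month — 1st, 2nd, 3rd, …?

4th

Day 24 falls in week ⌈24/7⌉ of the month.
Days 1–7 hold the 1st Wednesday, 8–14 the 2nd, 15–21 the 3rd, 22–28 the 4th, 29–31 the 5th.
24 is in the range for the 4th.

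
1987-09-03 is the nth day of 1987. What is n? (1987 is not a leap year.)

Days in months before September: 31 + 28 + 31 + 30 + 31 + 30 + 31 + 31 = 243.
Plus 3 days into September → day 246.

246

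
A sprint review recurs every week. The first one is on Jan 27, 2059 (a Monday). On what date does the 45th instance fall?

Dec 1, 2059

The 45th occurrence is 44 intervals after the first: 44 × 7 = 308 days after Jan 27, 2059.
Jan has 31 days — 4 days to the end of Jan leaves 304.
Feb has 28 days (276 left).
Mar has 31 days (245 left).
Apr has 30 days (215 left).
May has 31 days (184 left).
Jun has 30 days (154 left).
Jul has 31 days (123 left).
Aug has 31 days (92 left).
Sep has 30 days (62 left).
Oct has 31 days (31 left).
Nov has 30 days (1 left).
1 day into Dec → Dec 1, 2059.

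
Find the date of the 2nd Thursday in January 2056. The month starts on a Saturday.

January 2056 begins on a Saturday, so the first Thursday is January 6 (5 days later).
The 2nd Thursday is 1 weeks later: 6 + 7 = 13.

January 13, 2056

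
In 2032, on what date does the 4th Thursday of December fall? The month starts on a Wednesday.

December 2032 begins on a Wednesday, so the first Thursday is December 2 (1 day later).
The 4th Thursday is 3 weeks later: 2 + 21 = 23.

December 23, 2032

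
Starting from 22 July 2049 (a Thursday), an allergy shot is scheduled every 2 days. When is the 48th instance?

24 October 2049

The 48th occurrence is 47 intervals after the first: 47 × 2 = 94 days after 22 July 2049.
July has 31 days — 9 days to the end of July leaves 85.
August has 31 days (54 left).
September has 30 days (24 left).
24 days into October → 24 October 2049.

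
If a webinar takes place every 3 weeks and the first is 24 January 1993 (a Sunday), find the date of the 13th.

The 13th occurrence is 12 intervals after the first: 12 × 21 = 252 days after 24 January 1993.
January has 31 days — 7 days to the end of January leaves 245.
February has 28 days (217 left).
March has 31 days (186 left).
April has 30 days (156 left).
May has 31 days (125 left).
June has 30 days (95 left).
July has 31 days (64 left).
August has 31 days (33 left).
September has 30 days (3 left).
3 days into October → 3 October 1993.

3 October 1993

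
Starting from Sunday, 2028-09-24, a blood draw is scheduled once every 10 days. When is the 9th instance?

2028-12-13

The 9th occurrence is 8 intervals after the first: 8 × 10 = 80 days after 2028-09-24.
September has 30 days — 6 days to the end of September leaves 74.
October has 31 days (43 left).
November has 30 days (13 left).
13 days into December → 2028-12-13.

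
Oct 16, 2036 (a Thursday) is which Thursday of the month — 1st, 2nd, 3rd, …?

3rd

Day 16 falls in week ⌈16/7⌉ of the month.
Days 1–7 hold the 1st Thursday, 8–14 the 2nd, 15–21 the 3rd, 22–28 the 4th, 29–31 the 5th.
16 is in the range for the 3rd.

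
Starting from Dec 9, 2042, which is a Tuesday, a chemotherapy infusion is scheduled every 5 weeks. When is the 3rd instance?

Feb 17, 2043

The 3rd occurrence is 2 intervals after the first: 2 × 35 = 70 days after Dec 9, 2042.
Dec has 31 days — 22 days to the end of Dec leaves 48.
Jan has 31 days (17 left).
17 days into Feb → Feb 17, 2043.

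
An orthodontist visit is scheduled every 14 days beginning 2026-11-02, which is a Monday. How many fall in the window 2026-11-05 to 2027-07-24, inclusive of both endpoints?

18

Occurrences land 14·i days after 2026-11-02 for i = 0, 1, 2, …
2026-11-05 is 3 days after the start; 3 ÷ 14 = 0 remainder 3; since the remainder is 3, round up to i = 1. First occurrence in the window: #2 on 2026-11-16 (1×14 = 14 days in).
2027-07-24 is 264 days after the start; 264 ÷ 14 = 18 remainder 12. Last occurrence in the window: #19 on 2027-07-12.
Occurrences #2 through #19: 18 in total.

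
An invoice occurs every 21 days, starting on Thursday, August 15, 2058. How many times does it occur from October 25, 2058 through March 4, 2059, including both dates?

6

Occurrences land 21·i days after August 15, 2058 for i = 0, 1, 2, …
October 25, 2058 is 71 days after the start; 71 ÷ 21 = 3 remainder 8; since the remainder is 8, round up to i = 4. First occurrence in the window: #5 on November 7, 2058 (4×21 = 84 days in).
March 4, 2059 is 201 days after the start; 201 ÷ 21 = 9 remainder 12. Last occurrence in the window: #10 on February 20, 2059.
Occurrences #5 through #10: 6 in total.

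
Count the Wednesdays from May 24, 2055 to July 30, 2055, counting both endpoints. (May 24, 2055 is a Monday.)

May 24, 2055 is a Monday; the first Wednesday on or after it is May 26, 2055 (2 days later).
From May 26, 2055 to July 30, 2055: 5 + 30 + 30 = 65 days (rest of May, June, July).
65 ÷ 7 = 9 full weeks with remainder 2, so 9 more Wednesdays after the first → 10.

10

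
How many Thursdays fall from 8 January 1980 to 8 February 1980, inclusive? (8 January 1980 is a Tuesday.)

5

8 January 1980 is a Tuesday; the first Thursday on or after it is 10 January 1980 (2 days later).
From 10 January 1980 to 8 February 1980: 21 + 8 = 29 days (rest of January, February).
29 ÷ 7 = 4 full weeks with remainder 1, so 4 more Thursdays after the first → 5.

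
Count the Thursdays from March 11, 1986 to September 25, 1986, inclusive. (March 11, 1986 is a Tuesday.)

March 11, 1986 is a Tuesday; the first Thursday on or after it is March 13, 1986 (2 days later).
From March 13, 1986 to September 25, 1986: 18 + 30 + 31 + 30 + 31 + 31 + 25 = 196 days (rest of March, April, May, June, July, August, September).
196 ÷ 7 = 28 full weeks with remainder 0, so 28 more Thursdays after the first → 29.

29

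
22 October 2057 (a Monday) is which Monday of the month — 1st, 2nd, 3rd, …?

4th

Day 22 falls in week ⌈22/7⌉ of the month.
Days 1–7 hold the 1st Monday, 8–14 the 2nd, 15–21 the 3rd, 22–28 the 4th, 29–31 the 5th.
22 is in the range for the 4th.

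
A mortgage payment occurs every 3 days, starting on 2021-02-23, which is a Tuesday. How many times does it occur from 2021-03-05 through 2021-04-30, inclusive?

Occurrences land 3·i days after 2021-02-23 for i = 0, 1, 2, …
2021-03-05 is 10 days after the start; 10 ÷ 3 = 3 remainder 1; since the remainder is 1, round up to i = 4. First occurrence in the window: #5 on 2021-03-07 (4×3 = 12 days in).
2021-04-30 is 66 days after the start; 66 ÷ 3 = 22 remainder 0. Last occurrence in the window: #23 on 2021-04-30.
Occurrences #5 through #23: 19 in total.

19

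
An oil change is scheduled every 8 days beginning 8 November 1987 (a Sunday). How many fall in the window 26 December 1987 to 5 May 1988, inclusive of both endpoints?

Occurrences land 8·i days after 8 November 1987 for i = 0, 1, 2, …
26 December 1987 is 48 days after the start; 48 ÷ 8 = 6 remainder 0. First occurrence in the window: #7 on 26 December 1987 (6×8 = 48 days in).
5 May 1988 is 179 days after the start; 179 ÷ 8 = 22 remainder 3. Last occurrence in the window: #23 on 2 May 1988.
Occurrences #7 through #23: 17 in total.

17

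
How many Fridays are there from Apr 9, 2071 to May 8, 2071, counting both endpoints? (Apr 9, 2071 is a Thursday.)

Apr 9, 2071 is a Thursday; the first Friday on or after it is Apr 10, 2071 (1 day later).
From Apr 10, 2071 to May 8, 2071: 20 + 8 = 28 days (rest of Apr, May).
28 ÷ 7 = 4 full weeks with remainder 0, so 4 more Fridays after the first → 5.

5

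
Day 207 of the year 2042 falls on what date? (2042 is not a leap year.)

Jan has 31 days (207 − 31 = 176 remain).
Feb has 28 days (176 − 28 = 148 remain).
Mar has 31 days (148 − 31 = 117 remain).
Apr has 30 days (117 − 30 = 87 remain).
May has 31 days (87 − 31 = 56 remain).
Jun has 30 days (56 − 30 = 26 remain).
26 into Jul → Jul 26.

Jul 26, 2042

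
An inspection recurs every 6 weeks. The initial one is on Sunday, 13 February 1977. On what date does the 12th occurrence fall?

The 12th occurrence is 11 intervals after the first: 11 × 42 = 462 days after 13 February 1977.
February has 28 days — 15 days to the end of February leaves 447.
From end of February to end of 1977 is 306 days (141 left).
January has 31 days (110 left).
February has 28 days (82 left).
March has 31 days (51 left).
April has 30 days (21 left).
21 days into May → 21 May 1978.

21 May 1978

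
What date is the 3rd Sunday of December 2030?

The first Sunday of December 2030 is December 1.
The 3rd Sunday is 2 weeks later: 1 + 14 = 15.

2030-12-15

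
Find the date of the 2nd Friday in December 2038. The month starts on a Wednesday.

December 10, 2038

December 2038 begins on a Wednesday, so the first Friday is December 3 (2 days later).
The 2nd Friday is 1 weeks later: 3 + 7 = 10.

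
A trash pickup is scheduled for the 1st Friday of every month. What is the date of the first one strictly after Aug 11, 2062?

Aug 2062 starts on a Tuesday, so its 1st Friday is Aug 4, 2062 (3 days in).
That is not after Aug 11, 2062, so look at Sep 2062.
Sep 2062 starts on a Friday, so its 1st Friday is Sep 1, 2062.

Sep 1, 2062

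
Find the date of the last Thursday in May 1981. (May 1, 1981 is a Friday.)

May 1981 begins on a Friday, so the first Thursday is May 7 (6 days later).
May 1981 has 31 days. Adding weeks: 7, 14, 21, 28 — the last one ≤ 31 is the 28th.

May 28, 1981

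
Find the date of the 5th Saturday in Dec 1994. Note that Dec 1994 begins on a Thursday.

Dec 1994 begins on a Thursday, so the first Saturday is Dec 3 (2 days later).
The 5th Saturday is 4 weeks later: 3 + 28 = 31.

Dec 31, 1994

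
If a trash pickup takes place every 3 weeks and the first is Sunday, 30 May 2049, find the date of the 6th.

12 September 2049

The 6th occurrence is 5 intervals after the first: 5 × 21 = 105 days after 30 May 2049.
May has 31 days — 1 day to the end of May leaves 104.
June has 30 days (74 left).
July has 31 days (43 left).
August has 31 days (12 left).
12 days into September → 12 September 2049.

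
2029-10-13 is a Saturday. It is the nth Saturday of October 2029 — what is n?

2nd

Day 13 falls in week ⌈13/7⌉ of the month.
Days 1–7 hold the 1st Saturday, 8–14 the 2nd, 15–21 the 3rd, 22–28 the 4th, 29–31 the 5th.
13 is in the range for the 2nd.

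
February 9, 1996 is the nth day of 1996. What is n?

40

Days in months before February: 31 = 31.
Plus 9 days into February → day 40.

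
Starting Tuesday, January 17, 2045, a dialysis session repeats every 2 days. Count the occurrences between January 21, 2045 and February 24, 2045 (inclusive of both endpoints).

Occurrences land 2·i days after January 17, 2045 for i = 0, 1, 2, …
January 21, 2045 is 4 days after the start; 4 ÷ 2 = 2 remainder 0. First occurrence in the window: #3 on January 21, 2045 (2×2 = 4 days in).
February 24, 2045 is 38 days after the start; 38 ÷ 2 = 19 remainder 0. Last occurrence in the window: #20 on February 24, 2045.
Occurrences #3 through #20: 18 in total.

18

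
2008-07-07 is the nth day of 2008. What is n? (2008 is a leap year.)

Days in months before July: 31 + 29 + 31 + 30 + 31 + 30 = 182.
Plus 7 days into July → day 189.

189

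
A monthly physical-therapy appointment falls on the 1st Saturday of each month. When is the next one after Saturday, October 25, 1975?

November 1, 1975

October 1975 starts on a Wednesday, so its 1st Saturday is October 4, 1975 (3 days in).
That is not after October 25, 1975, so look at November 1975.
November 1975 starts on a Saturday, so its 1st Saturday is November 1, 1975.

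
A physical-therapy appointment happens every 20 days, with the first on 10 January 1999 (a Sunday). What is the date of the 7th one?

10 May 1999

The 7th occurrence is 6 intervals after the first: 6 × 20 = 120 days after 10 January 1999.
January has 31 days — 21 days to the end of January leaves 99.
February has 28 days (71 left).
March has 31 days (40 left).
April has 30 days (10 left).
10 days into May → 10 May 1999.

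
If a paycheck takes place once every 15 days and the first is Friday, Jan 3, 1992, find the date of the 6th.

The 6th occurrence is 5 intervals after the first: 5 × 15 = 75 days after Jan 3, 1992.
Jan has 31 days — 28 days to the end of Jan leaves 47.
Feb has 29 days (18 left).
18 days into Mar → Mar 18, 1992.

Mar 18, 1992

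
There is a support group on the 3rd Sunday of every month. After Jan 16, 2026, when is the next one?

Jan 2026 starts on a Thursday; its first Sunday is the 4th, so the 3rd Sunday is the 18th — Jan 18, 2026.
Jan 18, 2026 is after Jan 16, 2026, so that is the next one.

Jan 18, 2026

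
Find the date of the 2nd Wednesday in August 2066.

August 2066 begins on a Sunday, so the first Wednesday is August 4 (3 days later).
The 2nd Wednesday is 1 weeks later: 4 + 7 = 11.

11 August 2066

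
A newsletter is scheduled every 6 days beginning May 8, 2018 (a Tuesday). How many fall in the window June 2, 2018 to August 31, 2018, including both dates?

15

Occurrences land 6·i days after May 8, 2018 for i = 0, 1, 2, …
June 2, 2018 is 25 days after the start; 25 ÷ 6 = 4 remainder 1; since the remainder is 1, round up to i = 5. First occurrence in the window: #6 on June 7, 2018 (5×6 = 30 days in).
August 31, 2018 is 115 days after the start; 115 ÷ 6 = 19 remainder 1. Last occurrence in the window: #20 on August 30, 2018.
Occurrences #6 through #20: 15 in total.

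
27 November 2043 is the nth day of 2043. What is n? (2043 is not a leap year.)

331

Days in months before November: 31 + 28 + 31 + 30 + 31 + 30 + 31 + 31 + 30 + 31 = 304.
Plus 27 days into November → day 331.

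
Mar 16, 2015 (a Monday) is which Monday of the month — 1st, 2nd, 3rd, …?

3rd

Day 16 falls in week ⌈16/7⌉ of the month.
Days 1–7 hold the 1st Monday, 8–14 the 2nd, 15–21 the 3rd, 22–28 the 4th, 29–31 the 5th.
16 is in the range for the 3rd.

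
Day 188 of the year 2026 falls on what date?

July 7, 2026

January has 31 days (188 − 31 = 157 remain).
February has 28 days (157 − 28 = 129 remain).
March has 31 days (129 − 31 = 98 remain).
April has 30 days (98 − 30 = 68 remain).
May has 31 days (68 − 31 = 37 remain).
June has 30 days (37 − 30 = 7 remain).
7 into July → July 7.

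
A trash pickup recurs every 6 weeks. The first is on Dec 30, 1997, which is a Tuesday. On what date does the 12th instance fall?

Apr 6, 1999

The 12th occurrence is 11 intervals after the first: 11 × 42 = 462 days after Dec 30, 1997.
Dec has 31 days — 1 day to the end of Dec leaves 461.
1998 has 365 days (96 left).
Jan has 31 days (65 left).
Feb has 28 days (37 left).
Mar has 31 days (6 left).
6 days into Apr → Apr 6, 1999.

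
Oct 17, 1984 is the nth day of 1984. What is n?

291

Days in months before Oct: 31 + 29 + 31 + 30 + 31 + 30 + 31 + 31 + 30 = 274.
Plus 17 days into Oct → day 291.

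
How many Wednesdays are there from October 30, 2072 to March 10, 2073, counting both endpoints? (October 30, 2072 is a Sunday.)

October 30, 2072 is a Sunday; the first Wednesday on or after it is November 2, 2072 (3 days later).
From November 2, 2072 to March 10, 2073: 28 + 31 + 31 + 28 + 10 = 128 days (rest of November, December, January, February, March).
128 ÷ 7 = 18 full weeks with remainder 2, so 18 more Wednesdays after the first → 19.

19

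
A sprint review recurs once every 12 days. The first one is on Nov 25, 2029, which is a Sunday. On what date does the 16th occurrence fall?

The 16th occurrence is 15 intervals after the first: 15 × 12 = 180 days after Nov 25, 2029.
Nov has 30 days — 5 days to the end of Nov leaves 175.
Dec has 31 days (144 left).
Jan has 31 days (113 left).
Feb has 28 days (85 left).
Mar has 31 days (54 left).
Apr has 30 days (24 left).
24 days into May → May 24, 2030.

May 24, 2030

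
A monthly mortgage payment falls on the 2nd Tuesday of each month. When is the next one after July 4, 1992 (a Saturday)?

July 14, 1992

July 1992 starts on a Wednesday; its first Tuesday is the 7th, so the 2nd Tuesday is the 14th — July 14, 1992.
July 14, 1992 is after July 4, 1992, so that is the next one.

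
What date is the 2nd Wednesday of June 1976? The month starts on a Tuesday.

June 1976 begins on a Tuesday, so the first Wednesday is June 2 (1 day later).
The 2nd Wednesday is 1 weeks later: 2 + 7 = 9.

1976-06-09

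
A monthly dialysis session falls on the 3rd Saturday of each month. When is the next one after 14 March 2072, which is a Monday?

March 2072 starts on a Tuesday; its first Saturday is the 5th, so the 3rd Saturday is the 19th — 19 March 2072.
19 March 2072 is after 14 March 2072, so that is the next one.

19 March 2072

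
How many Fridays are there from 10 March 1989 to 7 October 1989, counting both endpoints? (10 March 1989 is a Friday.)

10 March 1989 is a Friday; the first Friday on or after it is 10 March 1989.
From 10 March 1989 to 7 October 1989: 21 + 30 + 31 + 30 + 31 + 31 + 30 + 7 = 211 days (rest of March, April, May, June, July, August, September, October).
211 ÷ 7 = 30 full weeks with remainder 1, so 30 more Fridays after the first → 31.

31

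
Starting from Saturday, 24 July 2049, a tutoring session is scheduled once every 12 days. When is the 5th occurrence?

10 September 2049

The 5th occurrence is 4 intervals after the first: 4 × 12 = 48 days after 24 July 2049.
July has 31 days — 7 days to the end of July leaves 41.
August has 31 days (10 left).
10 days into September → 10 September 2049.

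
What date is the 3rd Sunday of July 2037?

19 July 2037

July 2037 begins on a Wednesday, so the first Sunday is July 5 (4 days later).
The 3rd Sunday is 2 weeks later: 5 + 14 = 19.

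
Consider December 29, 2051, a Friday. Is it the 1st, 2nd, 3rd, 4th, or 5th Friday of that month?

5th

Day 29 falls in week ⌈29/7⌉ of the month.
Days 1–7 hold the 1st Friday, 8–14 the 2nd, 15–21 the 3rd, 22–28 the 4th, 29–31 the 5th.
29 is in the range for the 5th.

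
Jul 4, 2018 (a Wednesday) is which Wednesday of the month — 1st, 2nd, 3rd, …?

1st

Day 4 falls in week ⌈4/7⌉ of the month.
Days 1–7 hold the 1st Wednesday, 8–14 the 2nd, 15–21 the 3rd, 22–28 the 4th, 29–31 the 5th.
4 is in the range for the 1st.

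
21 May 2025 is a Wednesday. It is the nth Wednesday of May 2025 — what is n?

3rd

Day 21 falls in week ⌈21/7⌉ of the month.
Days 1–7 hold the 1st Wednesday, 8–14 the 2nd, 15–21 the 3rd, 22–28 the 4th, 29–31 the 5th.
21 is in the range for the 3rd.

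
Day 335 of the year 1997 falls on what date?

Jan has 31 days (335 − 31 = 304 remain).
Feb has 28 days (304 − 28 = 276 remain).
Mar has 31 days (276 − 31 = 245 remain).
Apr has 30 days (245 − 30 = 215 remain).
May has 31 days (215 − 31 = 184 remain).
Jun has 30 days (184 − 30 = 154 remain).
Jul has 31 days (154 − 31 = 123 remain).
Aug has 31 days (123 − 31 = 92 remain).
Sep has 30 days (92 − 30 = 62 remain).
Oct has 31 days (62 − 31 = 31 remain).
Nov has 30 days (31 − 30 = 1 remain).
1 into Dec → Dec 1.

Dec 1, 1997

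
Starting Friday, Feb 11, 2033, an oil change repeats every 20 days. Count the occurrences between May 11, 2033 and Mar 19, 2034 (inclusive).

16

Occurrences land 20·i days after Feb 11, 2033 for i = 0, 1, 2, …
May 11, 2033 is 89 days after the start; 89 ÷ 20 = 4 remainder 9; since the remainder is 9, round up to i = 5. First occurrence in the window: #6 on May 22, 2033 (5×20 = 100 days in).
Mar 19, 2034 is 401 days after the start; 401 ÷ 20 = 20 remainder 1. Last occurrence in the window: #21 on Mar 18, 2034.
Occurrences #6 through #21: 16 in total.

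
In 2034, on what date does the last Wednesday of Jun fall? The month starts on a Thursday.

Jun 28, 2034

Jun 2034 begins on a Thursday, so the first Wednesday is Jun 7 (6 days later).
Jun 2034 has 30 days. Adding weeks: 7, 14, 21, 28 — the last one ≤ 30 is the 28th.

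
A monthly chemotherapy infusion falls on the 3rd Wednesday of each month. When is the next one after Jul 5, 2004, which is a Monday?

Jul 2004 starts on a Thursday; its first Wednesday is the 7th, so the 3rd Wednesday is the 21st — Jul 21, 2004.
Jul 21, 2004 is after Jul 5, 2004, so that is the next one.

Jul 21, 2004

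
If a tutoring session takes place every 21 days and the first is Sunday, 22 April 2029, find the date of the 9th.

The 9th occurrence is 8 intervals after the first: 8 × 21 = 168 days after 22 April 2029.
April has 30 days — 8 days to the end of April leaves 160.
May has 31 days (129 left).
June has 30 days (99 left).
July has 31 days (68 left).
August has 31 days (37 left).
September has 30 days (7 left).
7 days into October → 7 October 2029.

7 October 2029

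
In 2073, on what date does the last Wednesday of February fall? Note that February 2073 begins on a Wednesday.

February 22, 2073

February 2073 begins on a Wednesday, so the first Wednesday is February 1.
February 2073 has 28 days. Adding weeks: 1, 8, 15, 22 — the last one ≤ 28 is the 22nd.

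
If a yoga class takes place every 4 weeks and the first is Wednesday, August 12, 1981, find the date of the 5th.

The 5th occurrence is 4 intervals after the first: 4 × 28 = 112 days after August 12, 1981.
August has 31 days — 19 days to the end of August leaves 93.
September has 30 days (63 left).
October has 31 days (32 left).
November has 30 days (2 left).
2 days into December → December 2, 1981.

December 2, 1981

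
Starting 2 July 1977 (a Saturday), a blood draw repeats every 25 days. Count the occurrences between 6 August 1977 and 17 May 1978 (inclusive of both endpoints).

Occurrences land 25·i days after 2 July 1977 for i = 0, 1, 2, …
6 August 1977 is 35 days after the start; 35 ÷ 25 = 1 remainder 10; since the remainder is 10, round up to i = 2. First occurrence in the window: #3 on 21 August 1977 (2×25 = 50 days in).
17 May 1978 is 319 days after the start; 319 ÷ 25 = 12 remainder 19. Last occurrence in the window: #13 on 28 April 1978.
Occurrences #3 through #13: 11 in total.

11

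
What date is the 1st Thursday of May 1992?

May 7, 1992

The first Thursday of May 1992 is May 7.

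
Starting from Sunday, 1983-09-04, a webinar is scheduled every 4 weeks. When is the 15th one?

1984-09-30

The 15th occurrence is 14 intervals after the first: 14 × 28 = 392 days after 1983-09-04.
September has 30 days — 26 days to the end of September leaves 366.
October has 31 days (335 left).
November has 30 days (305 left).
December has 31 days (274 left).
January has 31 days (243 left).
February has 29 days (214 left).
March has 31 days (183 left).
April has 30 days (153 left).
May has 31 days (122 left).
June has 30 days (92 left).
July has 31 days (61 left).
August has 31 days (30 left).
30 days into September → 1984-09-30.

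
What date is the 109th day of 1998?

January has 31 days (109 − 31 = 78 remain).
February has 28 days (78 − 28 = 50 remain).
March has 31 days (50 − 31 = 19 remain).
19 into April → April 19.

19 April 1998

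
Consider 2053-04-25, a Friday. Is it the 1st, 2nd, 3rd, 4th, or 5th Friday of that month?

4th

Day 25 falls in week ⌈25/7⌉ of the month.
Days 1–7 hold the 1st Friday, 8–14 the 2nd, 15–21 the 3rd, 22–28 the 4th, 29–31 the 5th.
25 is in the range for the 4th.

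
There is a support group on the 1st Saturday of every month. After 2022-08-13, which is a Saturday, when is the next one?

2022-09-03

August 2022 starts on a Monday, so its 1st Saturday is 2022-08-06 (5 days in).
That is not after 2022-08-13, so look at September 2022.
September 2022 starts on a Thursday, so its 1st Saturday is 2022-09-03 (2 days in).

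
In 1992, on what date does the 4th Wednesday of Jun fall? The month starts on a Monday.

Jun 1992 begins on a Monday, so the first Wednesday is Jun 3 (2 days later).
The 4th Wednesday is 3 weeks later: 3 + 21 = 24.

Jun 24, 1992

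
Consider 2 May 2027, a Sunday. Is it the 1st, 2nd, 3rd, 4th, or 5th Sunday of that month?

Day 2 falls in week ⌈2/7⌉ of the month.
Days 1–7 hold the 1st Sunday, 8–14 the 2nd, 15–21 the 3rd, 22–28 the 4th, 29–31 the 5th.
2 is in the range for the 1st.

1st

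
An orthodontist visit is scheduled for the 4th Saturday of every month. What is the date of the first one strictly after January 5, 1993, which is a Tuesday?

January 1993 starts on a Friday; its first Saturday is the 2nd, so the 4th Saturday is the 23rd — January 23, 1993.
January 23, 1993 is after January 5, 1993, so that is the next one.

January 23, 1993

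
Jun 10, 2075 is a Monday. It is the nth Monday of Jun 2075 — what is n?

Day 10 falls in week ⌈10/7⌉ of the month.
Days 1–7 hold the 1st Monday, 8–14 the 2nd, 15–21 the 3rd, 22–28 the 4th, 29–31 the 5th.
10 is in the range for the 2nd.

2nd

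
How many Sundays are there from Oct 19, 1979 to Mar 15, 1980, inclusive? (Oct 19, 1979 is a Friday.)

Oct 19, 1979 is a Friday; the first Sunday on or after it is Oct 21, 1979 (2 days later).
From Oct 21, 1979 to Mar 15, 1980: 10 + 30 + 31 + 31 + 29 + 15 = 146 days (rest of Oct, Nov, Dec, Jan, Feb, Mar).
146 ÷ 7 = 20 full weeks with remainder 6, so 20 more Sundays after the first → 21.

21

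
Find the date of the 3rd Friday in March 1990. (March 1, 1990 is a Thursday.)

1990-03-16

March 1990 begins on a Thursday, so the first Friday is March 2 (1 day later).
The 3rd Friday is 2 weeks later: 2 + 14 = 16.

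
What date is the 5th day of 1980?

Jan 5, 1980

5 into Jan → Jan 5.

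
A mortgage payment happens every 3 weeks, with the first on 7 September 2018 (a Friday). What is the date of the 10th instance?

15 March 2019

The 10th occurrence is 9 intervals after the first: 9 × 21 = 189 days after 7 September 2018.
September has 30 days — 23 days to the end of September leaves 166.
October has 31 days (135 left).
November has 30 days (105 left).
December has 31 days (74 left).
January has 31 days (43 left).
February has 28 days (15 left).
15 days into March → 15 March 2019.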